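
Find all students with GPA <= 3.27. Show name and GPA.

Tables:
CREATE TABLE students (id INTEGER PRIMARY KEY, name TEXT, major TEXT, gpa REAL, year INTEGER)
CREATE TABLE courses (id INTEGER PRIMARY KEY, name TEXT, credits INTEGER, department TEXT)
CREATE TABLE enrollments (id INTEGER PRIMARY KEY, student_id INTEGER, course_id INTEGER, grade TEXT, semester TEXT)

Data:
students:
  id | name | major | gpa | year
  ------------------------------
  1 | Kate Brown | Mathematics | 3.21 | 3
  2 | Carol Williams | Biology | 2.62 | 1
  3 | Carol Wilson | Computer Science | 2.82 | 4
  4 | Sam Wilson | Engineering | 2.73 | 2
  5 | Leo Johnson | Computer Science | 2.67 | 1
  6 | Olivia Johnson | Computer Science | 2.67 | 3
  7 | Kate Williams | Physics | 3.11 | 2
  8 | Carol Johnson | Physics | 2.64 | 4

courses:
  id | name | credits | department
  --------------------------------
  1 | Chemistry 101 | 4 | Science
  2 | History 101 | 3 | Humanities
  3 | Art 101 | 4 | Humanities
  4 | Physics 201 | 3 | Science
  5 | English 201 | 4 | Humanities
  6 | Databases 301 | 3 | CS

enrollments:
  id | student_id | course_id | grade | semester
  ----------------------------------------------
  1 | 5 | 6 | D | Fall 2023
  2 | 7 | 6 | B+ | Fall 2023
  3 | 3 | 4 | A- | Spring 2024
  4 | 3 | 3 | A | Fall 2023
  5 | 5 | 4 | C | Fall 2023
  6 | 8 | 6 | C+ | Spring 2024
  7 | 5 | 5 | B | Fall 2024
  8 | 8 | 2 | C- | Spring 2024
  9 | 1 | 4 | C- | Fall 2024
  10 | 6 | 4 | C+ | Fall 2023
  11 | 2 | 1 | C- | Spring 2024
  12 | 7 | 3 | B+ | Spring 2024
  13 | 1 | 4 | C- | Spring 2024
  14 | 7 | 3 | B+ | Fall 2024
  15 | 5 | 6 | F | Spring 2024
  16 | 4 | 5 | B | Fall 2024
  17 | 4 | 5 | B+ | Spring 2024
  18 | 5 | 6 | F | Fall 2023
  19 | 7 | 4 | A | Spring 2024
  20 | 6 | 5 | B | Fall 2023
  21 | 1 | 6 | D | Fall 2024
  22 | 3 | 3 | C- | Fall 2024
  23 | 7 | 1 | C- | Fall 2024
SELECT name, gpa FROM students WHERE gpa <= 3.27

Execution result:
name | gpa
Kate Brown | 3.21
Carol Williams | 2.62
Carol Wilson | 2.82
Sam Wilson | 2.73
Leo Johnson | 2.67
Olivia Johnson | 2.67
Kate Williams | 3.11
Carol Johnson | 2.64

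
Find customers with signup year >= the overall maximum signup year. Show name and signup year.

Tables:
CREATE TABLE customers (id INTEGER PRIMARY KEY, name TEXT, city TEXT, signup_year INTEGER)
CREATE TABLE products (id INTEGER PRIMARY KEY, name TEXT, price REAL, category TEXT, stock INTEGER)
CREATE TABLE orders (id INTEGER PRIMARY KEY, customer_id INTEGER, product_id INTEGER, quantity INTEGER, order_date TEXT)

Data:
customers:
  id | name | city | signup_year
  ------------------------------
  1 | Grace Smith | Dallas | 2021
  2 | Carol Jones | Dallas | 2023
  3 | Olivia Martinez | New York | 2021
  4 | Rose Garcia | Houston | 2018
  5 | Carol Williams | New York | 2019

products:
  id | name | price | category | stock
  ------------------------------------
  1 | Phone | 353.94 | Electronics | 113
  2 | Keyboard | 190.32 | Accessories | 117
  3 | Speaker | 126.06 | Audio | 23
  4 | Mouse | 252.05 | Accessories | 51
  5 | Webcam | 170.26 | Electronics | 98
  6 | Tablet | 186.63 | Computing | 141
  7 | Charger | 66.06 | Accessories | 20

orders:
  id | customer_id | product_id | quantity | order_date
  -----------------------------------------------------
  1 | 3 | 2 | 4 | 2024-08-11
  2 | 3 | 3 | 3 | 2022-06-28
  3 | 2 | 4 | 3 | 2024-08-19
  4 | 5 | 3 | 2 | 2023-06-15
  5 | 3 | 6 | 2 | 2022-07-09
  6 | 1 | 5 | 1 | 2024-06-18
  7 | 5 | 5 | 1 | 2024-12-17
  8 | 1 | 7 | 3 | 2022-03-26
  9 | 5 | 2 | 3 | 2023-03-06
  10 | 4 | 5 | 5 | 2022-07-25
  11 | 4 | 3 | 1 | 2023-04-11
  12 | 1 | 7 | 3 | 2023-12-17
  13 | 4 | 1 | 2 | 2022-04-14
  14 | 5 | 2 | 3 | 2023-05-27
SELECT name, signup_year FROM customers WHERE signup_year >= (SELECT MAX(signup_year) FROM customers)

Execution result:
name | signup_year
Carol Jones | 2023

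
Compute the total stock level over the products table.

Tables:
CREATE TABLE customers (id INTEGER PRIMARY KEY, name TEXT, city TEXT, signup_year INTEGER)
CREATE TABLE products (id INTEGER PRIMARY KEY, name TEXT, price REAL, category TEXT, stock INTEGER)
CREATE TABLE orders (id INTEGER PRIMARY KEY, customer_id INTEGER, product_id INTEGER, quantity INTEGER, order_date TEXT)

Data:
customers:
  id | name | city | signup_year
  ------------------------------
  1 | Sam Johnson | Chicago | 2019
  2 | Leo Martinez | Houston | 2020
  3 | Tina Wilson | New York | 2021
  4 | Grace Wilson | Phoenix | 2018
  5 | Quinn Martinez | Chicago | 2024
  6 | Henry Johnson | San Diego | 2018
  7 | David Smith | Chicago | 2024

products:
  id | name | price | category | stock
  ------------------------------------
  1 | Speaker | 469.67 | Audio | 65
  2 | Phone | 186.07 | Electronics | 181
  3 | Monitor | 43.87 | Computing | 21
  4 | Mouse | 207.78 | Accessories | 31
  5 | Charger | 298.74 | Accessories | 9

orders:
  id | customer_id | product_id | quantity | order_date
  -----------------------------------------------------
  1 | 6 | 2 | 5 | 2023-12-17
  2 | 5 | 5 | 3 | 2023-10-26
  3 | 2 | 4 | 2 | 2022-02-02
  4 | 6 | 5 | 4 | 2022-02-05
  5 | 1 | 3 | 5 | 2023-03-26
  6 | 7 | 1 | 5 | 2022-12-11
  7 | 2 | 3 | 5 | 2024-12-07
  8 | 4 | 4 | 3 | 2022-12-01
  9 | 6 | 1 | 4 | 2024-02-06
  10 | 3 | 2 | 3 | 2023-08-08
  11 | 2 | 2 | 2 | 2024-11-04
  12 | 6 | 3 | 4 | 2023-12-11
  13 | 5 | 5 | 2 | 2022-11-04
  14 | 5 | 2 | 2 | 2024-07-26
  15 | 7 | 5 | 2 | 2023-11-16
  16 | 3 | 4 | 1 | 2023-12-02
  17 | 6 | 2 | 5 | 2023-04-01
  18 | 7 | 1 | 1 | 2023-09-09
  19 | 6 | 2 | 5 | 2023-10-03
SELECT SUM(stock) FROM products

Execution result:
307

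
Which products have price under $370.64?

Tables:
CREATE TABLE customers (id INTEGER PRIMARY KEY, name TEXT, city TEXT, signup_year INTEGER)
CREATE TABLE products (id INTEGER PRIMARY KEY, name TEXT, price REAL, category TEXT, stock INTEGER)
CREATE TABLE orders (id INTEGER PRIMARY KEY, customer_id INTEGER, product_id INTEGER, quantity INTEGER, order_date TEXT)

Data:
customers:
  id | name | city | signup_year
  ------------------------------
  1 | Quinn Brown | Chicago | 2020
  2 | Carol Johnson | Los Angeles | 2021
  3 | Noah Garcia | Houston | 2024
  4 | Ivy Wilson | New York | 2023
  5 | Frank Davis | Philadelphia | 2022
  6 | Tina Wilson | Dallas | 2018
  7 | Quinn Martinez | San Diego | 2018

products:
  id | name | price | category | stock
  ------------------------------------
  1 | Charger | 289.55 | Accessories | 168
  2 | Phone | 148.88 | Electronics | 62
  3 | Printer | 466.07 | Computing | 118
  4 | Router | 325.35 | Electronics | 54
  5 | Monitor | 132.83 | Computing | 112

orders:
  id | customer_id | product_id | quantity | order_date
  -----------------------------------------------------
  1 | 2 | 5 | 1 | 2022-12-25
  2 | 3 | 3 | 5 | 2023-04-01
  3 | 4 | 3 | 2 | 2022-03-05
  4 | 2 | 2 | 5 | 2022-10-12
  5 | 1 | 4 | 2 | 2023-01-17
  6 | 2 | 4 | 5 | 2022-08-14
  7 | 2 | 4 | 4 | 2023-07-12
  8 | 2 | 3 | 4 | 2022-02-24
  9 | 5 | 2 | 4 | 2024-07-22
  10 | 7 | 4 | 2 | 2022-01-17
SELECT name, price FROM products WHERE price < 370.64

Execution result:
name | price
Charger | 289.55
Phone | 148.88
Router | 325.35
Monitor | 132.83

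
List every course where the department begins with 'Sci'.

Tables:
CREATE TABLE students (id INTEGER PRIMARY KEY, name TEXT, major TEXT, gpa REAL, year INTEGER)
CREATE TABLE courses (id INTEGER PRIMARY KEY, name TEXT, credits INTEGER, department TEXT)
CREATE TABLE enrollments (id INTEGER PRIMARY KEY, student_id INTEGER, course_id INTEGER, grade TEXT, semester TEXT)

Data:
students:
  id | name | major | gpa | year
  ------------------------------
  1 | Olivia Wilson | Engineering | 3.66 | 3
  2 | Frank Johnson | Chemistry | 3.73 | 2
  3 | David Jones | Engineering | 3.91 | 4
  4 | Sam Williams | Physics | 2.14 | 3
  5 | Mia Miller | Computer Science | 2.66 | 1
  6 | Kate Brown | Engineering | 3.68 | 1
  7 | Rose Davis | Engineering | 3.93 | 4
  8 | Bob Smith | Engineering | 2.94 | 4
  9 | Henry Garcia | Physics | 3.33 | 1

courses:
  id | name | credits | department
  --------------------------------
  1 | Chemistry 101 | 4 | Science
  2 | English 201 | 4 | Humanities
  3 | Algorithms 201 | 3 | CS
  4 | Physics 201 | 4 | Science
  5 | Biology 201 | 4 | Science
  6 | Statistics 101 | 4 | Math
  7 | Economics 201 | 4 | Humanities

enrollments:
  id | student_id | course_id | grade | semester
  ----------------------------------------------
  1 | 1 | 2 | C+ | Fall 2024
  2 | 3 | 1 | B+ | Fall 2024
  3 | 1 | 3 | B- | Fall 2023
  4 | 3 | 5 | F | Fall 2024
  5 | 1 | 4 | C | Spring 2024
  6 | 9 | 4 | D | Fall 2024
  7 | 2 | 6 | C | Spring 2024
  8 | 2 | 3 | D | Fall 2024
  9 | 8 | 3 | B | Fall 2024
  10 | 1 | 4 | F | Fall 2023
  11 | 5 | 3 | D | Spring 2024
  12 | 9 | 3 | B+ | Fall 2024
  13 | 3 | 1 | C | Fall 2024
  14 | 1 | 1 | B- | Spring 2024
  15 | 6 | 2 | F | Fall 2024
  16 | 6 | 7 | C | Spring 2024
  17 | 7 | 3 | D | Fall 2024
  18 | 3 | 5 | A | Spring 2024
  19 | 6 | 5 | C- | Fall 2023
SELECT name, department FROM courses WHERE department LIKE 'Sci%'

Execution result:
name | department
Chemistry 101 | Science
Physics 201 | Science
Biology 201 | Science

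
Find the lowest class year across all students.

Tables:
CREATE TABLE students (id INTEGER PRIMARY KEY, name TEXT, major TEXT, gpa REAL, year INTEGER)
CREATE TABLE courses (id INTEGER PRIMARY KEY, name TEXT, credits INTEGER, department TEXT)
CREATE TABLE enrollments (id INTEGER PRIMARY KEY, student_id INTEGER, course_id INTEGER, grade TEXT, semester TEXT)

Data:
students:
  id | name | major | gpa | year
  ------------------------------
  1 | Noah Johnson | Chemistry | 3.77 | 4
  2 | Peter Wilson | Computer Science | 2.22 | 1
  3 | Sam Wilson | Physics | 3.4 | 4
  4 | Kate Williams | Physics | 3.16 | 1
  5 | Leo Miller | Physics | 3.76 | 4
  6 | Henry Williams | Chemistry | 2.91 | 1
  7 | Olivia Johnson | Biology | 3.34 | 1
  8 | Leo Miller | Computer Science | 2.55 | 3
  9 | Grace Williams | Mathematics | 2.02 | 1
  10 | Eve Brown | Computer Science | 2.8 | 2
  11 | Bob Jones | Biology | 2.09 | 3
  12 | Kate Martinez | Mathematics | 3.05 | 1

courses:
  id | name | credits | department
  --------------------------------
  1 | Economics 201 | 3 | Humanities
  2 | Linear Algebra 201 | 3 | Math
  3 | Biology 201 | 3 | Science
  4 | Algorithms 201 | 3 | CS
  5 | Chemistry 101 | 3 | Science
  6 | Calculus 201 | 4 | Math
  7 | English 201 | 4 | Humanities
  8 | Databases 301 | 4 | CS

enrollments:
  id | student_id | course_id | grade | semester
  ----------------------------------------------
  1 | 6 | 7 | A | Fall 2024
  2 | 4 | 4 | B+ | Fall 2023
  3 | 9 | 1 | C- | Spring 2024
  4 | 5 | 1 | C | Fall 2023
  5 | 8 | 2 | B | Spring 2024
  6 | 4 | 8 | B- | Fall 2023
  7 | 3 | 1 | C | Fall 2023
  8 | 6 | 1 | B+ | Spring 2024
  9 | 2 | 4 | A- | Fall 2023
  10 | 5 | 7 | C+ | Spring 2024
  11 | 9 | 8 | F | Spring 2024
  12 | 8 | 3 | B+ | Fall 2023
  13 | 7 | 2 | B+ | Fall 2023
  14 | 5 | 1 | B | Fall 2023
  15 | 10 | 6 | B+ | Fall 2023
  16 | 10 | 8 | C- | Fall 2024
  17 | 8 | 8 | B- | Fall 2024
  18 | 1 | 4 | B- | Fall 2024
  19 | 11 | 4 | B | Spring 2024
SELECT MIN(year) FROM students

Execution result:
1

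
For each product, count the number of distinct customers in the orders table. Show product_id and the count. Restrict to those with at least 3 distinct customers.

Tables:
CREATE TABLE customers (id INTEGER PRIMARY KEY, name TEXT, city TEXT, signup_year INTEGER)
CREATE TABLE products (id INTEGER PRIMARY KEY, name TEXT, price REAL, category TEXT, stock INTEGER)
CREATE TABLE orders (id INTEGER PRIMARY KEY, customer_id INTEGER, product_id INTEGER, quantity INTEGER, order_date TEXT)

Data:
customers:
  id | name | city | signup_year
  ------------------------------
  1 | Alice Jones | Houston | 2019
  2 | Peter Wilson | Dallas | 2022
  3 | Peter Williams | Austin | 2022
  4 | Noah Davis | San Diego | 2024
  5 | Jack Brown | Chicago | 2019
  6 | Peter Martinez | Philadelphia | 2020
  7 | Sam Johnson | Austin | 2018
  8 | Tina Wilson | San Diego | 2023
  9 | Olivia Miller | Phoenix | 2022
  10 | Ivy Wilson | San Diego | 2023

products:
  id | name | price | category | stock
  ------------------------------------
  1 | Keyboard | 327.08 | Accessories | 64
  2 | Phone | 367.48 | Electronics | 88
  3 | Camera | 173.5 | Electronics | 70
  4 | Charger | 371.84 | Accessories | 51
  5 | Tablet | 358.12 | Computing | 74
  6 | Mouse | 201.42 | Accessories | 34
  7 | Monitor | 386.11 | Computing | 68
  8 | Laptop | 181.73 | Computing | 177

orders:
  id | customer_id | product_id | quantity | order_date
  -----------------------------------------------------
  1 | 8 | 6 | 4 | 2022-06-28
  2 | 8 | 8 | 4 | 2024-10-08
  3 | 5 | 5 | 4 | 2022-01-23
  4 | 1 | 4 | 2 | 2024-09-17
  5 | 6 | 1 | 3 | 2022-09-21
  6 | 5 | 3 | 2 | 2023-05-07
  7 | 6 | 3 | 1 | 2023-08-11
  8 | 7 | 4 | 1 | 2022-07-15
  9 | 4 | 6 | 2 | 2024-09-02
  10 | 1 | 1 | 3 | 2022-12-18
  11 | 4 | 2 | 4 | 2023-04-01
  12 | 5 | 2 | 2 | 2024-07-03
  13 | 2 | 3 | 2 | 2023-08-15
SELECT product_id, COUNT(DISTINCT customer_id) AS distinct_customer_count FROM orders GROUP BY product_id HAVING COUNT(DISTINCT customer_id) >= 3

Execution result:
product_id | distinct_customer_count
3 | 3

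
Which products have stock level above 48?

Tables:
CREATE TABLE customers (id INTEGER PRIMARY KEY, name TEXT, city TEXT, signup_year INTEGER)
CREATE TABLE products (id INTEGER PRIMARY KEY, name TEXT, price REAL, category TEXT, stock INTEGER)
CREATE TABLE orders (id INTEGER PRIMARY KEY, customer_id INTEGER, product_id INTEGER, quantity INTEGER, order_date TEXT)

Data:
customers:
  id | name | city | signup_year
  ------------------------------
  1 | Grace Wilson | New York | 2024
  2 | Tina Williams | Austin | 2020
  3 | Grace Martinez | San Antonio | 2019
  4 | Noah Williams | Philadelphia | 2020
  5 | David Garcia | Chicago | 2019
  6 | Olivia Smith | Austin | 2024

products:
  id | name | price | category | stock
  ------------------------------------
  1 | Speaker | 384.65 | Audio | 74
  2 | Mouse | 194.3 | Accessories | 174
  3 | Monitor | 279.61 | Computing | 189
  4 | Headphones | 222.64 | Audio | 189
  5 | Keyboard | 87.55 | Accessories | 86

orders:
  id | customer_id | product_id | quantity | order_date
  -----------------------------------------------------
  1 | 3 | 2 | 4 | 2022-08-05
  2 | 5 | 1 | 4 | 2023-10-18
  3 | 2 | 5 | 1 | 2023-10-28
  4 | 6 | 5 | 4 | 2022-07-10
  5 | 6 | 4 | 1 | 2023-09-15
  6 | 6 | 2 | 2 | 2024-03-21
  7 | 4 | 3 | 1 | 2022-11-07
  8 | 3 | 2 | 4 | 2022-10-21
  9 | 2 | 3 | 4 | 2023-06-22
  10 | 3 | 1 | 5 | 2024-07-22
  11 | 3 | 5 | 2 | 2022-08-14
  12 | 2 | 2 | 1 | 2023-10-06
SELECT name, stock FROM products WHERE stock > 48

Execution result:
name | stock
Speaker | 74
Mouse | 174
Monitor | 189
Headphones | 189
Keyboard | 86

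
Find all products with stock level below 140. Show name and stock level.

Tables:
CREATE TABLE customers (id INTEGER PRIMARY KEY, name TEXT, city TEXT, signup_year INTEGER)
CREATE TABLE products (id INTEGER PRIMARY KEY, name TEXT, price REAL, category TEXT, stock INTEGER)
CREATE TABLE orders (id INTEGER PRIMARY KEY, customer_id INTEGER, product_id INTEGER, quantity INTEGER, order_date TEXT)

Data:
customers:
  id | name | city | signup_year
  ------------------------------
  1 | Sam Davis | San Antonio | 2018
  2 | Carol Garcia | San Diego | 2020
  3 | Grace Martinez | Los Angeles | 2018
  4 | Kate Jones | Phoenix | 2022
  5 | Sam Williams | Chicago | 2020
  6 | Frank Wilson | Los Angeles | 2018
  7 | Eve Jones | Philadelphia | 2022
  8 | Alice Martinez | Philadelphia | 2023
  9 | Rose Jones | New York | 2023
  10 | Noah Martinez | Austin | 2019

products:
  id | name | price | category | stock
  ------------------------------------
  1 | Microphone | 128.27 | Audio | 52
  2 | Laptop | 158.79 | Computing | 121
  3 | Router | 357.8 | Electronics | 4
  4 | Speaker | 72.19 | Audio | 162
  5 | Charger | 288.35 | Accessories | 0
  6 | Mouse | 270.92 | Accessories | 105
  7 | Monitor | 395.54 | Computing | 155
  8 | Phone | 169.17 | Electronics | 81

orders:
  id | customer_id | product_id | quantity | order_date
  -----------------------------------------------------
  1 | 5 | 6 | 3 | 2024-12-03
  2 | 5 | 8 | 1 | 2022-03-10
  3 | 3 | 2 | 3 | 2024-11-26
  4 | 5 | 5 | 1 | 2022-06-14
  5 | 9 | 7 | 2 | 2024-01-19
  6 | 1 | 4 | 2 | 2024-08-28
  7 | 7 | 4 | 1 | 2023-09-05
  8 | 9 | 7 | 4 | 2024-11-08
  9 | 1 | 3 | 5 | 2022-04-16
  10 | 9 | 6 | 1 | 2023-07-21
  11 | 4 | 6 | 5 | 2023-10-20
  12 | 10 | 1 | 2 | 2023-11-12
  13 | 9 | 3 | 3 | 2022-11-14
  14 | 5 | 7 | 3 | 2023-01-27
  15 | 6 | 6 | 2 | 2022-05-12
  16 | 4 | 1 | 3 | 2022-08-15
SELECT name, stock FROM products WHERE stock < 140

Execution result:
name | stock
Microphone | 52
Laptop | 121
Router | 4
Charger | 0
Mouse | 105
Phone | 81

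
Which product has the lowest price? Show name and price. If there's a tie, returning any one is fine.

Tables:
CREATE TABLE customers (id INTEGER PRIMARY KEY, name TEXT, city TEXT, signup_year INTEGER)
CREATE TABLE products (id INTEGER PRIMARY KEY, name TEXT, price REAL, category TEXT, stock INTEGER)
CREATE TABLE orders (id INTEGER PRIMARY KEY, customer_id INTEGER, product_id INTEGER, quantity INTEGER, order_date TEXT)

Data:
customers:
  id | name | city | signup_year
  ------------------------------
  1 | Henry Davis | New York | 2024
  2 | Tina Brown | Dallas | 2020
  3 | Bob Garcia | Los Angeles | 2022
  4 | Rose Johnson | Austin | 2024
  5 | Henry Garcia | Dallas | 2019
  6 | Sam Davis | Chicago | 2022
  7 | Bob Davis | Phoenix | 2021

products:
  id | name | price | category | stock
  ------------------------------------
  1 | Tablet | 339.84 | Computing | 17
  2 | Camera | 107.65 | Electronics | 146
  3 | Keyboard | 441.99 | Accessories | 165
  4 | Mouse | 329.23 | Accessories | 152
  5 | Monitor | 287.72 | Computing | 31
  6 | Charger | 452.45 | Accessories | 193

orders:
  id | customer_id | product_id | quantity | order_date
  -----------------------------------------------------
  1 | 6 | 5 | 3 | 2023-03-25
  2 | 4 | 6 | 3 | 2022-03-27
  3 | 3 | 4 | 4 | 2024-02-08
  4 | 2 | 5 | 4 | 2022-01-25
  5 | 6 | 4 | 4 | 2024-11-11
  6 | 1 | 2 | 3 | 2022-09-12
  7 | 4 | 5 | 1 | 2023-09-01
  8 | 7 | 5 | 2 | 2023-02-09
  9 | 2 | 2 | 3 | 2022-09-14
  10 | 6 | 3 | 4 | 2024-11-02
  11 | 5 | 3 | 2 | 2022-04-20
SELECT name, price FROM products ORDER BY price ASC LIMIT 1

Execution result:
name | price
Camera | 107.65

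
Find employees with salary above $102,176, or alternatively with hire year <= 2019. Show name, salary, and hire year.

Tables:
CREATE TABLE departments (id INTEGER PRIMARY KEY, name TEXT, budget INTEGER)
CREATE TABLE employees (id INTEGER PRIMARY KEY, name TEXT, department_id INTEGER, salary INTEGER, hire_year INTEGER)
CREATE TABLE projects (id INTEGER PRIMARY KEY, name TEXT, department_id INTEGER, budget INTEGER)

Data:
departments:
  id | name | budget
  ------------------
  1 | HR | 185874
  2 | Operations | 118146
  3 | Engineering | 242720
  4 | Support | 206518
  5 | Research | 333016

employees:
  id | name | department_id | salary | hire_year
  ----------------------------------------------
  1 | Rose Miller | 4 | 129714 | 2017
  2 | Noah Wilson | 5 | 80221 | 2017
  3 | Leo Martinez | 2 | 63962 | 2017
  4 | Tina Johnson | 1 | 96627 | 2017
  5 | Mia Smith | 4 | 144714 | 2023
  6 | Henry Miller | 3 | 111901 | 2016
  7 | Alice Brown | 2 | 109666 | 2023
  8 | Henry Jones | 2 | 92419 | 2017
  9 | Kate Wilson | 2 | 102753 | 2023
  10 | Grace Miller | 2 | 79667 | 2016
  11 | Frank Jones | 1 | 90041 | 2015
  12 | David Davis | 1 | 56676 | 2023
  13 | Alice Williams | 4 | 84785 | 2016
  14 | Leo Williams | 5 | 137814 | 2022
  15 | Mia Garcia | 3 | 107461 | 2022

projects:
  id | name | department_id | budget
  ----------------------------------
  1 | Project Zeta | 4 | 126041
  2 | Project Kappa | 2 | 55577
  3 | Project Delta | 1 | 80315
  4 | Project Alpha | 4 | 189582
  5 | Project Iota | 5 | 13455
SELECT name, salary, hire_year FROM employees WHERE salary > 102176 OR hire_year <= 2019

Execution result:
name | salary | hire_year
Rose Miller | 129714 | 2017
Noah Wilson | 80221 | 2017
Leo Martinez | 63962 | 2017
Tina Johnson | 96627 | 2017
Mia Smith | 144714 | 2023
Henry Miller | 111901 | 2016
Alice Brown | 109666 | 2023
Henry Jones | 92419 | 2017
Kate Wilson | 102753 | 2023
Grace Miller | 79667 | 2016
Frank Jones | 90041 | 2015
Alice Williams | 84785 | 2016
Leo Williams | 137814 | 2022
Mia Garcia | 107461 | 2022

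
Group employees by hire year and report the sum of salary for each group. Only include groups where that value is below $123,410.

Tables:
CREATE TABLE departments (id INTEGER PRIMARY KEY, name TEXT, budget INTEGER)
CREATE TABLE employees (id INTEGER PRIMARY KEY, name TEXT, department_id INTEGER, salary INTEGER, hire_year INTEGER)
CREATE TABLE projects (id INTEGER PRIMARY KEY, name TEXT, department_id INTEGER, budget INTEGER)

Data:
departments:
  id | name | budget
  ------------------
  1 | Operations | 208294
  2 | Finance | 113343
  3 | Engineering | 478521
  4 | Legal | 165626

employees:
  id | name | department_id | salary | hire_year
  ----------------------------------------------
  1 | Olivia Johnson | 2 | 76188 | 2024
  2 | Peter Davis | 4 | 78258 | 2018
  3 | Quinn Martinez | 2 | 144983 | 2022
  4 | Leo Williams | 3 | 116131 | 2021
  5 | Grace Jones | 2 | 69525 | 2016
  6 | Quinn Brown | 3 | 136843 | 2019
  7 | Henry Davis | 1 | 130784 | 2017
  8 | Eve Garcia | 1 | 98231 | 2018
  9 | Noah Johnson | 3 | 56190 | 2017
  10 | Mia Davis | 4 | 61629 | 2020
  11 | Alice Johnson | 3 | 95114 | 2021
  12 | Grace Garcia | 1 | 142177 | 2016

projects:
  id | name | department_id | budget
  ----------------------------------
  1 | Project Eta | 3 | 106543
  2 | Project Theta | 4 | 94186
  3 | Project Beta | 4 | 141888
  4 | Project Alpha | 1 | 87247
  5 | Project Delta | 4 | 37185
SELECT hire_year, SUM(salary) AS sum_salary FROM employees GROUP BY hire_year HAVING SUM(salary) < 123410

Execution result:
hire_year | sum_salary
2020 | 61629
2024 | 76188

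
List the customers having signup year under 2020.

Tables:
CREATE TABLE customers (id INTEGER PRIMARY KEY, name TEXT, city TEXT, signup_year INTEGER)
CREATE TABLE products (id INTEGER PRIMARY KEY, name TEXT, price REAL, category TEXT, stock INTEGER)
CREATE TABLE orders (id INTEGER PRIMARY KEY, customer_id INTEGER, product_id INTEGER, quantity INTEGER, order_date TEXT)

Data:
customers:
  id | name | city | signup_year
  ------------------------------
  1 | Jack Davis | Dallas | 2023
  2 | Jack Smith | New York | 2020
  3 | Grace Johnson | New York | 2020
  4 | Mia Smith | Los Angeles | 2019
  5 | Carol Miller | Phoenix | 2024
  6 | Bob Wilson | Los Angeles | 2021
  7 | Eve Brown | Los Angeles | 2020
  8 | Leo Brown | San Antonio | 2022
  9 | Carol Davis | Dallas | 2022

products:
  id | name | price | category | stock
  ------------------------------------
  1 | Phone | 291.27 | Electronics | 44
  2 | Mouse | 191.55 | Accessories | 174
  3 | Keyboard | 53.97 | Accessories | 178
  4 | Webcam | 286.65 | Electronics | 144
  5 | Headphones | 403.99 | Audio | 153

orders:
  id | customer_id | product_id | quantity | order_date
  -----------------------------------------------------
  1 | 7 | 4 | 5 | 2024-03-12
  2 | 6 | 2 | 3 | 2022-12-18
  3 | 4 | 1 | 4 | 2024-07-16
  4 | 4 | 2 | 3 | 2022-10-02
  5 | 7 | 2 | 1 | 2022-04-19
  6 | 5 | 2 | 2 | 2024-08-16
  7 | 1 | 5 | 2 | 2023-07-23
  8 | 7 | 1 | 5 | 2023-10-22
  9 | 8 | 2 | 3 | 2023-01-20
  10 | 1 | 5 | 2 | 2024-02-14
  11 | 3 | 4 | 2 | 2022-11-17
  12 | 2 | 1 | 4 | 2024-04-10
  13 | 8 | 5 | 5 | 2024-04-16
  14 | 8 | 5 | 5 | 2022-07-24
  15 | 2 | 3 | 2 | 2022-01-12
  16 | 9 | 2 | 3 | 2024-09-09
SELECT name, signup_year FROM customers WHERE signup_year < 2020

Execution result:
name | signup_year
Mia Smith | 2019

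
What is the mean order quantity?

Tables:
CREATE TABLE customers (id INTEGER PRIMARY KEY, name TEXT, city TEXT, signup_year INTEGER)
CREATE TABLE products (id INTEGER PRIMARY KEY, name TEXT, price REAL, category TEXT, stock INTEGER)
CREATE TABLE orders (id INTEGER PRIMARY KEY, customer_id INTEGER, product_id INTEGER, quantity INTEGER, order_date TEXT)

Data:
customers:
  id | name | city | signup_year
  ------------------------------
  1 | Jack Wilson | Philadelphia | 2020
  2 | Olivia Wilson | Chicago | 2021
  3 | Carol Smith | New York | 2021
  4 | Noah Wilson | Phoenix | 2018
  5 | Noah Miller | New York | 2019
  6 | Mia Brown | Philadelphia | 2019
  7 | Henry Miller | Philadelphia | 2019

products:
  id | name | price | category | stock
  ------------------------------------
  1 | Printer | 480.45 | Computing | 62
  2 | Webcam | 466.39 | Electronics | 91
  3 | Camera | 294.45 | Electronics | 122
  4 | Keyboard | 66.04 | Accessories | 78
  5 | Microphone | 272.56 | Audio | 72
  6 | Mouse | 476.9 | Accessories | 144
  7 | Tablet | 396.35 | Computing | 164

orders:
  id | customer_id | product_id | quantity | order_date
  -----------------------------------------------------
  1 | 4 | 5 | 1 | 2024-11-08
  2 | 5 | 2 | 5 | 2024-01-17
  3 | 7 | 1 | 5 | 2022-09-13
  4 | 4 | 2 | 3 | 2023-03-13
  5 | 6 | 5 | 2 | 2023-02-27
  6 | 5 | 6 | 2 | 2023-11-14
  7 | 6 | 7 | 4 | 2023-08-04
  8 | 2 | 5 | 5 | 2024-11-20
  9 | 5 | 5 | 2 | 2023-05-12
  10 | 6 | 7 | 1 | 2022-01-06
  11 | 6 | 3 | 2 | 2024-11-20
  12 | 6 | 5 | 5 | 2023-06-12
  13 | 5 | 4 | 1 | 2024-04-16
SELECT AVG(quantity) FROM orders

Execution result:
2.92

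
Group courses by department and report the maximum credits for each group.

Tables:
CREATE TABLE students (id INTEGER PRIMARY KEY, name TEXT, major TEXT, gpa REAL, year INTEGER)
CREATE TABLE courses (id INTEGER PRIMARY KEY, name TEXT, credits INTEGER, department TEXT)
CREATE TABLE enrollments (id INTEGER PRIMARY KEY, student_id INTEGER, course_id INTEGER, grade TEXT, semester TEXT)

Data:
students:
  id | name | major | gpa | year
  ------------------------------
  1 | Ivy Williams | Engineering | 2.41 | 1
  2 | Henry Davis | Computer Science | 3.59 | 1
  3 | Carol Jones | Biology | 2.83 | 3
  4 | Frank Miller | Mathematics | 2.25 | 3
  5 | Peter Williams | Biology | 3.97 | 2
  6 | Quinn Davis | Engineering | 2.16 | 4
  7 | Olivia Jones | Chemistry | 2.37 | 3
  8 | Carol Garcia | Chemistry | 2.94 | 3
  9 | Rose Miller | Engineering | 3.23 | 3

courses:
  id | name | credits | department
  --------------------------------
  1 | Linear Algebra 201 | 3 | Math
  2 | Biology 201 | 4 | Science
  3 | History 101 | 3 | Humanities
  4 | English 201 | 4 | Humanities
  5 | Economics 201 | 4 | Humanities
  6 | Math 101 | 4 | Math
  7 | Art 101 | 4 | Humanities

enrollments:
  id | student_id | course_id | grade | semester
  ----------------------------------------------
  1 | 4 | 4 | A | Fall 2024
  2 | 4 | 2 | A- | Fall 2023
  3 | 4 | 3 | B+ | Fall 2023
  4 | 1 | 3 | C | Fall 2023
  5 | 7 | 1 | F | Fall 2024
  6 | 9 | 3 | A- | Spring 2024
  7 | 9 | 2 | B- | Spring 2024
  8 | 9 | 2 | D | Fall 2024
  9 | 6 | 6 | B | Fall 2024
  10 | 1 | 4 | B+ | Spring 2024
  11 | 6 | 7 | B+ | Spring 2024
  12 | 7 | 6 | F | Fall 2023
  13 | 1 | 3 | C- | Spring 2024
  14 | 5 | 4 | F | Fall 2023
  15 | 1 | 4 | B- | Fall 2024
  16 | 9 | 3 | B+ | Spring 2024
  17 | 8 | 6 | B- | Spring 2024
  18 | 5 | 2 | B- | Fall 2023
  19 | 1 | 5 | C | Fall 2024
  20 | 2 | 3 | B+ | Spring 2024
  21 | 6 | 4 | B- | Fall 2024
SELECT department, MAX(credits) AS max_credits FROM courses GROUP BY department

Execution result:
department | max_credits
Humanities | 4
Math | 4
Science | 4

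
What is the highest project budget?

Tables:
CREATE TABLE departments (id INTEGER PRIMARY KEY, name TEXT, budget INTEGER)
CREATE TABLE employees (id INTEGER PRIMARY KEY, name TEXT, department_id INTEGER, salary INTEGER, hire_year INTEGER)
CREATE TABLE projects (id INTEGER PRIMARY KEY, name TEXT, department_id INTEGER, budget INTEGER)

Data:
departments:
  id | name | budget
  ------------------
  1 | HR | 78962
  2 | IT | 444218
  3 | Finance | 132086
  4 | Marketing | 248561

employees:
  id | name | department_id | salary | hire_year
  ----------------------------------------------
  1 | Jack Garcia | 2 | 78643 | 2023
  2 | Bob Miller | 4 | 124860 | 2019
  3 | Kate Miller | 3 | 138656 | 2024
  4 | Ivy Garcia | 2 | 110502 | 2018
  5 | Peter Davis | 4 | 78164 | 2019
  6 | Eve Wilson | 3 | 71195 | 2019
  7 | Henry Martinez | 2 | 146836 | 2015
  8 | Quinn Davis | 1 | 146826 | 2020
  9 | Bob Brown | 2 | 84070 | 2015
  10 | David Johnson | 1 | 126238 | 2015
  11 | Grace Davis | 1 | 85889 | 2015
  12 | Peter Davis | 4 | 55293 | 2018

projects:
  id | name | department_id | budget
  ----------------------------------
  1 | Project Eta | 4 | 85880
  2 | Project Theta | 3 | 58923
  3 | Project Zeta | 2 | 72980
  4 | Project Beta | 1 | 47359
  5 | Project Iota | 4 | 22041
SELECT MAX(budget) FROM projects

Execution result:
85880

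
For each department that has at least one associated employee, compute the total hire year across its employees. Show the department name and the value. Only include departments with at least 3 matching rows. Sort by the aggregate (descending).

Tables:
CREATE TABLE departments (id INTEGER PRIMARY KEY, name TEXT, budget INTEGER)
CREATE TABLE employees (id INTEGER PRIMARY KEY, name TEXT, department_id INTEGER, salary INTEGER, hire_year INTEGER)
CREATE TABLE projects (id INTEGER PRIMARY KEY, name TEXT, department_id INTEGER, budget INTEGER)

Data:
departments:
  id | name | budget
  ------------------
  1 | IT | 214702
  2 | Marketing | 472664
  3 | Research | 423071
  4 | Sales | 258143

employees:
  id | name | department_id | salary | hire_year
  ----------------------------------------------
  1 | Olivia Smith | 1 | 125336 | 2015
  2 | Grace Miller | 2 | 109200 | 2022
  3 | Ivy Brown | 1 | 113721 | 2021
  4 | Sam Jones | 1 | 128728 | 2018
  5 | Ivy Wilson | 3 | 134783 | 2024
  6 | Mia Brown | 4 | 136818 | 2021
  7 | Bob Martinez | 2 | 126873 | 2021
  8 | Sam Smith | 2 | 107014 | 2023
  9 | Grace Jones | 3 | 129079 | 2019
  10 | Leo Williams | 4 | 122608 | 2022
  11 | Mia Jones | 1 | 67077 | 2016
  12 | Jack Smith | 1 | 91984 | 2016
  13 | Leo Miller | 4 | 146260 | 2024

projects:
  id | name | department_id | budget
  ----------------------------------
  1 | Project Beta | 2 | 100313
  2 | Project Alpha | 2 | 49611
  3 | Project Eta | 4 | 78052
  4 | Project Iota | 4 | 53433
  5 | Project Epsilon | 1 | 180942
SELECT p.name, SUM(c.hire_year) AS sum_hire_year FROM employees c JOIN departments p ON c.department_id = p.id GROUP BY p.id, p.name HAVING COUNT(*) >= 3 ORDER BY sum_hire_year DESC

Execution result:
name | sum_hire_year
IT | 10086
Sales | 6067
Marketing | 6066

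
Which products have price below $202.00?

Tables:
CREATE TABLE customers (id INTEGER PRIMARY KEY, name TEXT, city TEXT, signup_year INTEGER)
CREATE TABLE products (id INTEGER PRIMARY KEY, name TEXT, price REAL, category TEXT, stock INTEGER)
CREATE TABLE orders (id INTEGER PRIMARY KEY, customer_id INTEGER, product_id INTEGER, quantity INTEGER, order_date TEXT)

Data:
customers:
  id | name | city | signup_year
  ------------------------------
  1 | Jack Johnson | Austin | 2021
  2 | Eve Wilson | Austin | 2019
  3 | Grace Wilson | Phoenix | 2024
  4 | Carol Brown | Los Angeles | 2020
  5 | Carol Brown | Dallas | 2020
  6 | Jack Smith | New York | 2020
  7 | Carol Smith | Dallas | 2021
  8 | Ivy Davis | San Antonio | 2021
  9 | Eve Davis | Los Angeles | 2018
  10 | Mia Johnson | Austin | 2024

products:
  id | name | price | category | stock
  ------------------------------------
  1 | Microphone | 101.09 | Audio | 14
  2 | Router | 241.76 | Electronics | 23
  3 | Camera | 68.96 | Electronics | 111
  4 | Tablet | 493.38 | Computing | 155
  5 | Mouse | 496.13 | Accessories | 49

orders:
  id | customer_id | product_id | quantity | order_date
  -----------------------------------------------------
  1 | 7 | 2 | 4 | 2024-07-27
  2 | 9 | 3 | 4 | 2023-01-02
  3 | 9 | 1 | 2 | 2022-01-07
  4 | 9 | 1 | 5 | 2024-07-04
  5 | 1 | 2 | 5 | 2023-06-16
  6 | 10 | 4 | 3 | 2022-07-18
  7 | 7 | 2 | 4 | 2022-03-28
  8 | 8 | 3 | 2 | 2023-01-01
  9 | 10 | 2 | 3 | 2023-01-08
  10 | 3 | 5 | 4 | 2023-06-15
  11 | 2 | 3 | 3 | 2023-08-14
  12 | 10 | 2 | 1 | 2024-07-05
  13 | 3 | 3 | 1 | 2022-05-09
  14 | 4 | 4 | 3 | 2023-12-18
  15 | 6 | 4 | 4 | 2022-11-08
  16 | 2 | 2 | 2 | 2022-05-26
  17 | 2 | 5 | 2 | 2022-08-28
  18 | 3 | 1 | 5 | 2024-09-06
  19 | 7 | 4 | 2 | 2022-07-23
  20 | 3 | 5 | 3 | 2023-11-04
SELECT name, price FROM products WHERE price < 202.0

Execution result:
name | price
Microphone | 101.09
Camera | 68.96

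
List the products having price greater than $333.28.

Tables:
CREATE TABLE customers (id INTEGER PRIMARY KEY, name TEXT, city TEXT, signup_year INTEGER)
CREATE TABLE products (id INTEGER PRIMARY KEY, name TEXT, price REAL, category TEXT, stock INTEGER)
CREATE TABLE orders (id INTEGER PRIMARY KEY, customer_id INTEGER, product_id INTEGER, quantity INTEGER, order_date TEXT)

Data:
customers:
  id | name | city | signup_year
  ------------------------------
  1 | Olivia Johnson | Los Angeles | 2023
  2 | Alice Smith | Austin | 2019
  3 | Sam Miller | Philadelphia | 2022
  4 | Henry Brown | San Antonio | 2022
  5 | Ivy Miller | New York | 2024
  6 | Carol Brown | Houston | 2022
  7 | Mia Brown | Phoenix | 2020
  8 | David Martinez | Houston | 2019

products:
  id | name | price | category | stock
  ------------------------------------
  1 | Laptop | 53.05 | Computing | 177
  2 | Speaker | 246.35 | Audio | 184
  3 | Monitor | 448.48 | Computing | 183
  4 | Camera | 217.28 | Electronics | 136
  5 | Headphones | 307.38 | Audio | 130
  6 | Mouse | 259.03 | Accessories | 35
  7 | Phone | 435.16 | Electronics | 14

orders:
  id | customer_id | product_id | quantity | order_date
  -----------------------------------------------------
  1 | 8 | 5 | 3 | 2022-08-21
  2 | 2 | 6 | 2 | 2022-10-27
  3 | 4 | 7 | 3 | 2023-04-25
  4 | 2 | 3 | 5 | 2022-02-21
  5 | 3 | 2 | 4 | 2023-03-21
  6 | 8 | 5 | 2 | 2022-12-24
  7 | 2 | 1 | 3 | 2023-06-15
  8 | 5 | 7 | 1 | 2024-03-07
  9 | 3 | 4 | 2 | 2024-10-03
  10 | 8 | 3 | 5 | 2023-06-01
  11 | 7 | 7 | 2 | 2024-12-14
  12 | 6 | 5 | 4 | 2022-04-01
SELECT name, price FROM products WHERE price > 333.28

Execution result:
name | price
Monitor | 448.48
Phone | 435.16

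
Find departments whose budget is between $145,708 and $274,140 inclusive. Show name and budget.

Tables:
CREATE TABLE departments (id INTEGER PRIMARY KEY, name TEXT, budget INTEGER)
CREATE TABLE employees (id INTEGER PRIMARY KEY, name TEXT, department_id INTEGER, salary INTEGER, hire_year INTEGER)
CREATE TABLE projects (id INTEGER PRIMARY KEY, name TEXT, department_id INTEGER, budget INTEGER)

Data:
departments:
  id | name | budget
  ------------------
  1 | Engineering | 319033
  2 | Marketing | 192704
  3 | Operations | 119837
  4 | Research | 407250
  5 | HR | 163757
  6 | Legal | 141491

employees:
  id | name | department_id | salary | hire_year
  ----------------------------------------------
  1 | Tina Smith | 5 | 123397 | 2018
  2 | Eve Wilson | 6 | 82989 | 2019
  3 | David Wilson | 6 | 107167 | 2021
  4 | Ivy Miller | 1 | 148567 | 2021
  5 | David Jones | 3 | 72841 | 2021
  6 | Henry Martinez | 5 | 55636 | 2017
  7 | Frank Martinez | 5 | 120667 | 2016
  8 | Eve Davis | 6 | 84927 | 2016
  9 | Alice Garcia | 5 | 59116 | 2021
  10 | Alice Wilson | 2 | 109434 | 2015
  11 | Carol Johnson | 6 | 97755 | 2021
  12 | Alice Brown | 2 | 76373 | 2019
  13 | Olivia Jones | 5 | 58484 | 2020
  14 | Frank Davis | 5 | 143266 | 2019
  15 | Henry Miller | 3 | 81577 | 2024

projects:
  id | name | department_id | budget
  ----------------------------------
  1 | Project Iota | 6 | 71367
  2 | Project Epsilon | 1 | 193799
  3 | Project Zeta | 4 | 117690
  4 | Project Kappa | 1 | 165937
SELECT name, budget FROM departments WHERE budget BETWEEN 145708 AND 274140

Execution result:
name | budget
Marketing | 192704
HR | 163757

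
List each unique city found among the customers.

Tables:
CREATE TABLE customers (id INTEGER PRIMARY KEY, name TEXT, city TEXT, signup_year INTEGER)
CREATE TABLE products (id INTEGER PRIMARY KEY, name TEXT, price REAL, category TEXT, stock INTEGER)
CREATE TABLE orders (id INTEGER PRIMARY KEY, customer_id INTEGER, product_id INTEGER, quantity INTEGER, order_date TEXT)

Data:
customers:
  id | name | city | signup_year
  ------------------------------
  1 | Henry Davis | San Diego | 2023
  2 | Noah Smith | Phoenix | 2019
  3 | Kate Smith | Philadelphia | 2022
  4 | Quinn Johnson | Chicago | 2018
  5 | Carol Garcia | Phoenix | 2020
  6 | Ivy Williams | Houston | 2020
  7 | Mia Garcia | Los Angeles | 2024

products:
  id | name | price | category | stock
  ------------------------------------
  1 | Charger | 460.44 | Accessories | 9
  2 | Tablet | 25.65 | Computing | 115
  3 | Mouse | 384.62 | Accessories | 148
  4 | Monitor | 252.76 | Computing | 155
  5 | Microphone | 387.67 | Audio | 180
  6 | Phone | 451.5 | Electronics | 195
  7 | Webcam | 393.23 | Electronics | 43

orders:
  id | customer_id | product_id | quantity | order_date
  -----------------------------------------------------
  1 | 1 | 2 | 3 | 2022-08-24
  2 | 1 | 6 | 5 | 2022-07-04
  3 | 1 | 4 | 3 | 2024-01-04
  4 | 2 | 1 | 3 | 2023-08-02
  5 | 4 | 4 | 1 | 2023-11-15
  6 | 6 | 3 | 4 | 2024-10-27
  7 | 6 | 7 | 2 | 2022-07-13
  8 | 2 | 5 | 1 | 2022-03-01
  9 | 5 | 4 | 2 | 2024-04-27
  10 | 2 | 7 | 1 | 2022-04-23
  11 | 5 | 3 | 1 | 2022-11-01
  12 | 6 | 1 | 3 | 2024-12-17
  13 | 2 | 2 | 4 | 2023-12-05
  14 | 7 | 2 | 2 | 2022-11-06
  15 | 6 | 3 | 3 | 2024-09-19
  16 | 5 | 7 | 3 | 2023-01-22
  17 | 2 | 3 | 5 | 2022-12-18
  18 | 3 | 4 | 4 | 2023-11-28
SELECT DISTINCT city FROM customers

Execution result:
city
San Diego
Phoenix
Philadelphia
Chicago
Houston
Los Angeles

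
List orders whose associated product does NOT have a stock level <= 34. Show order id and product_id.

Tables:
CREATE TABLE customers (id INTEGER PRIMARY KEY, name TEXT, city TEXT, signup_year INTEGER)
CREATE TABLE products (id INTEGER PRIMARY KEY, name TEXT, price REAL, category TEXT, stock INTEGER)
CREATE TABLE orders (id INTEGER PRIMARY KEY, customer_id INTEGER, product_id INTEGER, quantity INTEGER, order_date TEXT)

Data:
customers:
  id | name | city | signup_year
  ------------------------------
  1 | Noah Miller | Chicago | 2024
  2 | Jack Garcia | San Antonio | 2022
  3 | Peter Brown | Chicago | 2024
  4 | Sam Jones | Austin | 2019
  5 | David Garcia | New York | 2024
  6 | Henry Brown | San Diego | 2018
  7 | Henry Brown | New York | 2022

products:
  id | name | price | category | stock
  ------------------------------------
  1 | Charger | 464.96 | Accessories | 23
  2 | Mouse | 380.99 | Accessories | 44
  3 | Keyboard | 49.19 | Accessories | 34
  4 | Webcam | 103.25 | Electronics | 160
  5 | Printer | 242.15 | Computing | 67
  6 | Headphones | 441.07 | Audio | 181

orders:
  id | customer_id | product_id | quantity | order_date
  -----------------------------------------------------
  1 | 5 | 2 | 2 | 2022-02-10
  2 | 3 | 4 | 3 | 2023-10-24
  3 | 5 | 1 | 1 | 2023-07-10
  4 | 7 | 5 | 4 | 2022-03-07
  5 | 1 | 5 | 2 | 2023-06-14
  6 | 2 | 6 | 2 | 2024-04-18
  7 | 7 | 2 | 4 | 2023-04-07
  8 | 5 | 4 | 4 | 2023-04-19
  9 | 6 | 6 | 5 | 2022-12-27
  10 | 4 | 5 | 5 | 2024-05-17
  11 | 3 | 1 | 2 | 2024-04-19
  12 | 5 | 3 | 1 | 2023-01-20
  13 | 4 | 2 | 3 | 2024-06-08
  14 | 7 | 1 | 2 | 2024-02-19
SELECT id, product_id FROM orders WHERE product_id NOT IN (SELECT id FROM products WHERE stock <= 34)

Execution result:
id | product_id
1 | 2
2 | 4
4 | 5
5 | 5
6 | 6
7 | 2
8 | 4
9 | 6
10 | 5
13 | 2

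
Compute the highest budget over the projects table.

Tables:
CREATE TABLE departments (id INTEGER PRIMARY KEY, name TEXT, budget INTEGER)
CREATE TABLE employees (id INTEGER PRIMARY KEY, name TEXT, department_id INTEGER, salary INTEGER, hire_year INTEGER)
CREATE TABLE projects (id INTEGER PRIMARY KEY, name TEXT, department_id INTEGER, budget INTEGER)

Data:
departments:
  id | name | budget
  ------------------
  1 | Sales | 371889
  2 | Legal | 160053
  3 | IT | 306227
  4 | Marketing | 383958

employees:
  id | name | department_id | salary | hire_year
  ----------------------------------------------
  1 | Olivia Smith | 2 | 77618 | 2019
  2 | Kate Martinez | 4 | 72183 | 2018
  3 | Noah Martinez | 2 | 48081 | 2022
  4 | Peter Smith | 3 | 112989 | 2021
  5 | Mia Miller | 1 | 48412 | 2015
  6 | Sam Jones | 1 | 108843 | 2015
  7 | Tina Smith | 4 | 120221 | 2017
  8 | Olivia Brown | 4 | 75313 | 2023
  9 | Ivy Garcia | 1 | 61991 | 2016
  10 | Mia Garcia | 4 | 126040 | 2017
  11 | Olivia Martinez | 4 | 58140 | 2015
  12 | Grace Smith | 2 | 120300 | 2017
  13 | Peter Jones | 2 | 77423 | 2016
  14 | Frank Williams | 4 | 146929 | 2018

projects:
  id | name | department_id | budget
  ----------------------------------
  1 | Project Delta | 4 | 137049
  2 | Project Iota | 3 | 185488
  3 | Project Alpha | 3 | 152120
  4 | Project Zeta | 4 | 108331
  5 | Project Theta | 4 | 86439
SELECT MAX(budget) FROM projects

Execution result:
185488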